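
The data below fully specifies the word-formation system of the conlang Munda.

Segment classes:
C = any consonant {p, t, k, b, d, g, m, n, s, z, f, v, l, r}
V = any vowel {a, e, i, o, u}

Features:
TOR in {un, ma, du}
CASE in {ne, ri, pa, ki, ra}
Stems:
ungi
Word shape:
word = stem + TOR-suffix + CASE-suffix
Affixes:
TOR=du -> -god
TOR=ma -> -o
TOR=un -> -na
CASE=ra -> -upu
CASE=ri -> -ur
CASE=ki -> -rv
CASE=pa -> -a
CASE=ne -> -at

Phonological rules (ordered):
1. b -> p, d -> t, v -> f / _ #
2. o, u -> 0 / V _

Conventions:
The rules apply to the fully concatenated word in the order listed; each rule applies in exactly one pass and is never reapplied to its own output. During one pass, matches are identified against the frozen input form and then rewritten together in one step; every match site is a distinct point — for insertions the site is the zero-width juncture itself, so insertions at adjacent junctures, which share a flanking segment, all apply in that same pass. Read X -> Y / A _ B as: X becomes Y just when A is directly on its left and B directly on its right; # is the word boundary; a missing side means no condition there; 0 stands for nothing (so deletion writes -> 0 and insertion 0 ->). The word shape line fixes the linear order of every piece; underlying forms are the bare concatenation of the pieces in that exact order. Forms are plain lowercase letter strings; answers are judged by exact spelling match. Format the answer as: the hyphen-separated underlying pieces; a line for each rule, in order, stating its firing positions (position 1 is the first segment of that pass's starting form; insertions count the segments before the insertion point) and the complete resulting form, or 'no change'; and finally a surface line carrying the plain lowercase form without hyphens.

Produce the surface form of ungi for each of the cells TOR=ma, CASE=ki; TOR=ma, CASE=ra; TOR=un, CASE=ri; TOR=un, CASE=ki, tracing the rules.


cell TOR=ma, CASE=ki:
underlying: ungi-o-rv
1. b -> p, d -> t, v -> f / _ #: fires at position(s) 7: ungiorf
2. o, u -> 0 / V _: fires at position(s) 5: ungirf
surface: ungirf

cell TOR=ma, CASE=ra:
underlying: ungi-o-upu
1. b -> p, d -> t, v -> f / _ #: no change
2. o, u -> 0 / V _: fires at position(s) 5, 6: ungipu
surface: ungipu

cell TOR=un, CASE=ri:
underlying: ungi-na-ur
1. b -> p, d -> t, v -> f / _ #: no change
2. o, u -> 0 / V _: fires at position(s) 7: unginar
surface: unginar

cell TOR=un, CASE=ki:
underlying: ungi-na-rv
1. b -> p, d -> t, v -> f / _ #: fires at position(s) 8: unginarf
2. o, u -> 0 / V _: no change
surface: unginarf


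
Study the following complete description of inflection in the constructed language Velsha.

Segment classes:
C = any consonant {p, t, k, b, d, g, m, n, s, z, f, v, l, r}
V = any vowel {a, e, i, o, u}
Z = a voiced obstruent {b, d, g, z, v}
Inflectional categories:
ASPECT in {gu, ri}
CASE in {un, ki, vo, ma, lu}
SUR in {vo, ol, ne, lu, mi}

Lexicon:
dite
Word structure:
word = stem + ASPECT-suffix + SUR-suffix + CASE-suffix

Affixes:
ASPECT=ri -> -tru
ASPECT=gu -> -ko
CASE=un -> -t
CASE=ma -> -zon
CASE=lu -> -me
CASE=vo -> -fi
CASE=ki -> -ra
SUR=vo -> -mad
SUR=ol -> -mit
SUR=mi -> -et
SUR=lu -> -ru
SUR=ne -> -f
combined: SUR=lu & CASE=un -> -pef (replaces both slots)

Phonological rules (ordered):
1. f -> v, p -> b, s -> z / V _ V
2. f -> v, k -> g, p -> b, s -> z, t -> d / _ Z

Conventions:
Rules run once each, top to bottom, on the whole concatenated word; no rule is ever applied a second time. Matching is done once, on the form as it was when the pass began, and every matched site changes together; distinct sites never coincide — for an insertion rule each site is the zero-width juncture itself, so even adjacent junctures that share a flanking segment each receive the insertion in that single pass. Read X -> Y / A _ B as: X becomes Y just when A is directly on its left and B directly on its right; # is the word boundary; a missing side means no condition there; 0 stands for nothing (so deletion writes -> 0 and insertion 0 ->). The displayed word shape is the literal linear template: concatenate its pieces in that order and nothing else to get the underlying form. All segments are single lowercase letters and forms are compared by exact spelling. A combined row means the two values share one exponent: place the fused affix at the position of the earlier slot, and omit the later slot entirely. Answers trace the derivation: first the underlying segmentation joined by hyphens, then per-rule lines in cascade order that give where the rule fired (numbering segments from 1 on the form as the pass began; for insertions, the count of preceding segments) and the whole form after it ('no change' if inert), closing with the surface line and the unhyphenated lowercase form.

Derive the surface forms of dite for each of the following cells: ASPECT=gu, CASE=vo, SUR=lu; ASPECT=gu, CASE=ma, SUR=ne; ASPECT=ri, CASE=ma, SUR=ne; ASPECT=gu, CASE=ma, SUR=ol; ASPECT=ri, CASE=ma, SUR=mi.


cell ASPECT=gu, CASE=vo, SUR=lu:
underlying: dite-ko-ru-fi
1. f -> v, p -> b, s -> z / V _ V: fires at position(s) 9: ditekoruvi
2. f -> v, k -> g, p -> b, s -> z, t -> d / _ Z: no change
surface: ditekoruvi

cell ASPECT=gu, CASE=ma, SUR=ne:
underlying: dite-ko-f-zon
1. f -> v, p -> b, s -> z / V _ V: no change
2. f -> v, k -> g, p -> b, s -> z, t -> d / _ Z: fires at position(s) 7: ditekovzon
surface: ditekovzon

cell ASPECT=ri, CASE=ma, SUR=ne:
underlying: dite-tru-f-zon
1. f -> v, p -> b, s -> z / V _ V: no change
2. f -> v, k -> g, p -> b, s -> z, t -> d / _ Z: fires at position(s) 8: ditetruvzon
surface: ditetruvzon

cell ASPECT=gu, CASE=ma, SUR=ol:
underlying: dite-ko-mit-zon
1. f -> v, p -> b, s -> z / V _ V: no change
2. f -> v, k -> g, p -> b, s -> z, t -> d / _ Z: fires at position(s) 9: ditekomidzon
surface: ditekomidzon

cell ASPECT=ri, CASE=ma, SUR=mi:
underlying: dite-tru-et-zon
1. f -> v, p -> b, s -> z / V _ V: no change
2. f -> v, k -> g, p -> b, s -> z, t -> d / _ Z: fires at position(s) 9: ditetruedzon
surface: ditetruedzon


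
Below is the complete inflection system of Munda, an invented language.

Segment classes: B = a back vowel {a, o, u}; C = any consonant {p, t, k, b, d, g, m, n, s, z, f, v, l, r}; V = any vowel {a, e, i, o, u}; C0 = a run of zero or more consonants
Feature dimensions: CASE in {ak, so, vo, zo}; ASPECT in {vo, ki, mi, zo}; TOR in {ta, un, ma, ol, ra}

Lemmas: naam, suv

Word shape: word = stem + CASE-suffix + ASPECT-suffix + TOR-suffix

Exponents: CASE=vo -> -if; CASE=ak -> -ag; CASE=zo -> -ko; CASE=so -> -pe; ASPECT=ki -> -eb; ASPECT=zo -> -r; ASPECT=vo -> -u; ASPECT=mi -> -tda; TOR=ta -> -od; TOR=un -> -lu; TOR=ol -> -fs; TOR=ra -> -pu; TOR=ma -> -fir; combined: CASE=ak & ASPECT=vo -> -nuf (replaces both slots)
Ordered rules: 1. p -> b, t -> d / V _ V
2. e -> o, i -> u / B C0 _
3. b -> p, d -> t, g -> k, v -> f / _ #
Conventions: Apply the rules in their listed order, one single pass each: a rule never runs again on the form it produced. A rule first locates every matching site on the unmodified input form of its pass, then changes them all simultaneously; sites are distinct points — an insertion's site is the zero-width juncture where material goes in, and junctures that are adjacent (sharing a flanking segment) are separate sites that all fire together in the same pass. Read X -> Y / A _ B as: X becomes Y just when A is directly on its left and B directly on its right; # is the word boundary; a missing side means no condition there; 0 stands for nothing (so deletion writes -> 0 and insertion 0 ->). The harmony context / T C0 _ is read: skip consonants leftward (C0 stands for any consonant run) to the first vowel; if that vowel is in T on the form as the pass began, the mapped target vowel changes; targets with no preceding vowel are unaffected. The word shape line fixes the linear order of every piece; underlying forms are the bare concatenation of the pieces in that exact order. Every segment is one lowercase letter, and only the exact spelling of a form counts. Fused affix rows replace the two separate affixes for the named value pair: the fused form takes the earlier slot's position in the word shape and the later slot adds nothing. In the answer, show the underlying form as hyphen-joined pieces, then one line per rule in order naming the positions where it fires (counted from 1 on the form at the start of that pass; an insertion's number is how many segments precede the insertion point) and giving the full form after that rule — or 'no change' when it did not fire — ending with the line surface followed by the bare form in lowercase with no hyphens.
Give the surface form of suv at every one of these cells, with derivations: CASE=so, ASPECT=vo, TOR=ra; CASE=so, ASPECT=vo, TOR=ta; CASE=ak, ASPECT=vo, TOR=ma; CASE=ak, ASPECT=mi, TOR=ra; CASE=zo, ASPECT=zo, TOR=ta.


cell CASE=so, ASPECT=vo, TOR=ra:
underlying: suv-pe-u-pu
1. p -> b, t -> d / V _ V: fires at position(s) 7: suvpeubu
2. e -> o, i -> u / B C0 _: fires at position(s) 5: suvpoubu
3. b -> p, d -> t, g -> k, v -> f / _ #: no change
surface: suvpoubu

cell CASE=so, ASPECT=vo, TOR=ta:
underlying: suv-pe-u-od
1. p -> b, t -> d / V _ V: no change
2. e -> o, i -> u / B C0 _: fires at position(s) 5: suvpouod
3. b -> p, d -> t, g -> k, v -> f / _ #: fires at position(s) 8: suvpouot
surface: suvpouot

cell CASE=ak, ASPECT=vo, TOR=ma:
underlying: suv-nuf-fir
1. p -> b, t -> d / V _ V: no change
2. e -> o, i -> u / B C0 _: fires at position(s) 8: suvnuffur
3. b -> p, d -> t, g -> k, v -> f / _ #: no change
surface: suvnuffur

cell CASE=ak, ASPECT=mi, TOR=ra:
underlying: suv-ag-tda-pu
1. p -> b, t -> d / V _ V: fires at position(s) 9: suvagtdabu
2. e -> o, i -> u / B C0 _: no change
3. b -> p, d -> t, g -> k, v -> f / _ #: no change
surface: suvagtdabu

cell CASE=zo, ASPECT=zo, TOR=ta:
underlying: suv-ko-r-od
1. p -> b, t -> d / V _ V: no change
2. e -> o, i -> u / B C0 _: no change
3. b -> p, d -> t, g -> k, v -> f / _ #: fires at position(s) 8: suvkorot
surface: suvkorot


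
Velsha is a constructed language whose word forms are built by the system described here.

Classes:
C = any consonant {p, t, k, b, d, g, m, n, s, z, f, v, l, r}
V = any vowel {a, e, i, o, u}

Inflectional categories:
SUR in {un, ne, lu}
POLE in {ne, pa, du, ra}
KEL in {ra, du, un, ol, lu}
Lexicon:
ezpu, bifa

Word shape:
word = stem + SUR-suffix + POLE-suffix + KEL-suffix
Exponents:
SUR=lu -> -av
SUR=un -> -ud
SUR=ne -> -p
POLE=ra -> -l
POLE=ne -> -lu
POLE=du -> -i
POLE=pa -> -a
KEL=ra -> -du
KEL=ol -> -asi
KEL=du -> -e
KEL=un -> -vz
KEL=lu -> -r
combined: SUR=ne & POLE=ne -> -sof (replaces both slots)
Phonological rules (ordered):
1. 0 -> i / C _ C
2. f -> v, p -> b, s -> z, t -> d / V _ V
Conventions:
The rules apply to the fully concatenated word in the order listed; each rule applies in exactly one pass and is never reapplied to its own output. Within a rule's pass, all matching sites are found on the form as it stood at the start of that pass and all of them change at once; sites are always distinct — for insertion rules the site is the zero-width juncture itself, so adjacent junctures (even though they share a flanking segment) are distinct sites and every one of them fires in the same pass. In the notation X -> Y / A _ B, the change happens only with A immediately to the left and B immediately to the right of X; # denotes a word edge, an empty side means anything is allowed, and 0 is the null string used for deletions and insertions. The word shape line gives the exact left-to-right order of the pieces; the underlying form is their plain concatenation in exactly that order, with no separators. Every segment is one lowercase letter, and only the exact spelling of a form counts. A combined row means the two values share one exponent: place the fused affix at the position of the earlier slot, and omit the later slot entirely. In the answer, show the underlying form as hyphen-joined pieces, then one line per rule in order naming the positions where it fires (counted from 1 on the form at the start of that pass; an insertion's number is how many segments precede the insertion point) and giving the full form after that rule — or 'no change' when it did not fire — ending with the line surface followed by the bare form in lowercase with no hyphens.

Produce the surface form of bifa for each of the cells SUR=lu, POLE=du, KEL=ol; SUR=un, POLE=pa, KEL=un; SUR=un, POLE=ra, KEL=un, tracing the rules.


cell SUR=lu, POLE=du, KEL=ol:
underlying: bifa-av-i-asi
1. 0 -> i / C _ C: no change
2. f -> v, p -> b, s -> z, t -> d / V _ V: fires at position(s) 3, 9: bivaaviazi
surface: bivaaviazi

cell SUR=un, POLE=pa, KEL=un:
underlying: bifa-ud-a-vz
1. 0 -> i / C _ C: inserts after position(s) 8: bifaudaviz
2. f -> v, p -> b, s -> z, t -> d / V _ V: fires at position(s) 3: bivaudaviz
surface: bivaudaviz

cell SUR=un, POLE=ra, KEL=un:
underlying: bifa-ud-l-vz
1. 0 -> i / C _ C: inserts after position(s) 6, 7, 8: bifaudiliviz
2. f -> v, p -> b, s -> z, t -> d / V _ V: fires at position(s) 3: bivaudiliviz
surface: bivaudiliviz


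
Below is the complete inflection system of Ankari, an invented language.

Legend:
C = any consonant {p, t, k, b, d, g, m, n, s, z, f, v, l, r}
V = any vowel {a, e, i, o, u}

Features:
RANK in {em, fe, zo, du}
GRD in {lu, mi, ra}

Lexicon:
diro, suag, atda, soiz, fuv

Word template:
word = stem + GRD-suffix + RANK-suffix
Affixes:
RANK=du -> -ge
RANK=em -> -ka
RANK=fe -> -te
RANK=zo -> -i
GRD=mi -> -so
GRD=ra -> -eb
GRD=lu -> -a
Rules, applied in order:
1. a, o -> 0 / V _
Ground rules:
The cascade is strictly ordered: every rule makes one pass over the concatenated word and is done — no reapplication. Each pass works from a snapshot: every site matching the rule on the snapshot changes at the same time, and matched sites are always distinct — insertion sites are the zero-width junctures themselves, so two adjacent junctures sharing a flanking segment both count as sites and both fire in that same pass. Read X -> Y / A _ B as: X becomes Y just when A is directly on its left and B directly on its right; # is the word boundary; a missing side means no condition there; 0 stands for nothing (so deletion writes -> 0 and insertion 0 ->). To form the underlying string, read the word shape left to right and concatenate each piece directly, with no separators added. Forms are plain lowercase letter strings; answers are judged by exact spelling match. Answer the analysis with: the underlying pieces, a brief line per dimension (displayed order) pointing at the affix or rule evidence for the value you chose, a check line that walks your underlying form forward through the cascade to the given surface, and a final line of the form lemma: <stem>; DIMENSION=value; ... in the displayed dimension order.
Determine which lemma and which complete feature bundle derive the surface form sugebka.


underlying: suag-eb-ka
RANK=em - signalled by the affix -ka
GRD=ra - signalled by the affix -eb
check: suagebka -> sugebka
lemma: suag; RANK=em; GRD=ra


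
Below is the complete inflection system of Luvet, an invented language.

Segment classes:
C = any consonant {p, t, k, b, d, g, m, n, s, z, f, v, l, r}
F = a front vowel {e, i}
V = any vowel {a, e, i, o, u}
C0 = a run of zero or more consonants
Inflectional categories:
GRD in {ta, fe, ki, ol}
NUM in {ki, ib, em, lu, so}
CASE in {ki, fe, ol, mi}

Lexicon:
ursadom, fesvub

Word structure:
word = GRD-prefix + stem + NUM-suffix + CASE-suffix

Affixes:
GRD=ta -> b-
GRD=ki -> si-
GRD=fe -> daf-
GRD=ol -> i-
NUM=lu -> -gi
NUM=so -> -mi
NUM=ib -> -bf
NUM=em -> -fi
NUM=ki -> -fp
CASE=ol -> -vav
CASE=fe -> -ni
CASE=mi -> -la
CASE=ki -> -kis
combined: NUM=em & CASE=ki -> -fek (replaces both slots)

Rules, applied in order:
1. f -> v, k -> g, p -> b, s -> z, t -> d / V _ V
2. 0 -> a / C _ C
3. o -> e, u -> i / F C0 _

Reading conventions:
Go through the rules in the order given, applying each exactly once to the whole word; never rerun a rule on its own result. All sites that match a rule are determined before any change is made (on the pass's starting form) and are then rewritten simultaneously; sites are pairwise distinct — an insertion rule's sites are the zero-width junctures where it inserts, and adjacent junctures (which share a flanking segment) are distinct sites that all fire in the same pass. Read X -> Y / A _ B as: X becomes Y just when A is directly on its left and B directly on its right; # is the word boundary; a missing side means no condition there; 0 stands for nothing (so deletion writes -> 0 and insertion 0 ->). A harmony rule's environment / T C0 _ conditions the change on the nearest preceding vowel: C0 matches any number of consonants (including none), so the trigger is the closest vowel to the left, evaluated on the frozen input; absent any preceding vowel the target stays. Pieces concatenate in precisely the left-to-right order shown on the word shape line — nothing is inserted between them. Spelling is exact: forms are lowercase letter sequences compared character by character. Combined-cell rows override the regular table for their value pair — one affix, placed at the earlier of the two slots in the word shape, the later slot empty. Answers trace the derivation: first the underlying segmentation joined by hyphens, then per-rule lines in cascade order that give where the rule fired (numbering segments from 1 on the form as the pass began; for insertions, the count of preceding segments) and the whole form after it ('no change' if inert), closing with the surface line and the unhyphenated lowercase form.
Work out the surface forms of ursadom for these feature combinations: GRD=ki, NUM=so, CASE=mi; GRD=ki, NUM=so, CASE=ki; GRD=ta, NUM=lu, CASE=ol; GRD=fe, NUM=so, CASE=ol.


cell GRD=ki, NUM=so, CASE=mi:
underlying: si-ursadom-mi-la
1. f -> v, k -> g, p -> b, s -> z, t -> d / V _ V: no change
2. 0 -> a / C _ C: inserts after position(s) 4, 9: siurasadomamila
3. o -> e, u -> i / F C0 _: fires at position(s) 3: siirasadomamila
surface: siirasadomamila

cell GRD=ki, NUM=so, CASE=ki:
underlying: si-ursadom-mi-kis
1. f -> v, k -> g, p -> b, s -> z, t -> d / V _ V: fires at position(s) 12: siursadommigis
2. 0 -> a / C _ C: inserts after position(s) 4, 9: siurasadomamigis
3. o -> e, u -> i / F C0 _: fires at position(s) 3: siirasadomamigis
surface: siirasadomamigis

cell GRD=ta, NUM=lu, CASE=ol:
underlying: b-ursadom-gi-vav
1. f -> v, k -> g, p -> b, s -> z, t -> d / V _ V: no change
2. 0 -> a / C _ C: inserts after position(s) 3, 8: burasadomagivav
3. o -> e, u -> i / F C0 _: no change
surface: burasadomagivav

cell GRD=fe, NUM=so, CASE=ol:
underlying: daf-ursadom-mi-vav
1. f -> v, k -> g, p -> b, s -> z, t -> d / V _ V: fires at position(s) 3: davursadommivav
2. 0 -> a / C _ C: inserts after position(s) 5, 10: davurasadomamivav
3. o -> e, u -> i / F C0 _: no change
surface: davurasadomamivav


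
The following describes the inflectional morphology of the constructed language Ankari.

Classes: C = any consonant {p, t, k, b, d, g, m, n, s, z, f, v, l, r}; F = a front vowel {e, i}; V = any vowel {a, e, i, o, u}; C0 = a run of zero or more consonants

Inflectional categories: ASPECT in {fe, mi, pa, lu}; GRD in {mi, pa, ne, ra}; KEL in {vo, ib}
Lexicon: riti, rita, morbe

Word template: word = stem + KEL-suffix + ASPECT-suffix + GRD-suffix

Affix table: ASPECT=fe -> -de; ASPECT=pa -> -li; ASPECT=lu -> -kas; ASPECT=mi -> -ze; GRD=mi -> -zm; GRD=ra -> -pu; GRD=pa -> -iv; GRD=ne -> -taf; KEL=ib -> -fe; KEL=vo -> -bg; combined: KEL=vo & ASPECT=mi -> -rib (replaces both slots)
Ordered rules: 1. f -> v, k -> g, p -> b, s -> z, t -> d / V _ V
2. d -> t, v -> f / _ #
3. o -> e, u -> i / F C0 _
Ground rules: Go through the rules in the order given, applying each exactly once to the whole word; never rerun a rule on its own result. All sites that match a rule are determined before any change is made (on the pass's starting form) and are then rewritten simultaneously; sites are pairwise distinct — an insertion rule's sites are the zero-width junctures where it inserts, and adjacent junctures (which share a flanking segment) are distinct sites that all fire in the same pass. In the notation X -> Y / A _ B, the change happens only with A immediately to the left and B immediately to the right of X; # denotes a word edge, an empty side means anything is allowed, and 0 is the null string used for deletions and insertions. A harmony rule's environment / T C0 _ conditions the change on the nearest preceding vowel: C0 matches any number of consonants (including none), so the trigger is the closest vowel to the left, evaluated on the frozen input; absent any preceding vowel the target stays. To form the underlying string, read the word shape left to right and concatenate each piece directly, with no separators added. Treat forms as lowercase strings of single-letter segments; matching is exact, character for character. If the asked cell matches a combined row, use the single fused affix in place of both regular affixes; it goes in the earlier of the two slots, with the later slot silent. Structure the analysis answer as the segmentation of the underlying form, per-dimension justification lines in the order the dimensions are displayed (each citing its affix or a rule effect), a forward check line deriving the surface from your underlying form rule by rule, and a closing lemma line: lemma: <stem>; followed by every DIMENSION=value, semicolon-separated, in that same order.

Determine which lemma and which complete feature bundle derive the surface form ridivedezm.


underlying: riti-fe-de-zm
ASPECT=fe - signalled by the affix -de
GRD=mi - signalled by the affix -zm
KEL=ib - signalled by the affix -fe
check: ritifedezm -> ridivedezm -> ridivedezm -> ridivedezm
lemma: riti; ASPECT=fe; GRD=mi; KEL=ib


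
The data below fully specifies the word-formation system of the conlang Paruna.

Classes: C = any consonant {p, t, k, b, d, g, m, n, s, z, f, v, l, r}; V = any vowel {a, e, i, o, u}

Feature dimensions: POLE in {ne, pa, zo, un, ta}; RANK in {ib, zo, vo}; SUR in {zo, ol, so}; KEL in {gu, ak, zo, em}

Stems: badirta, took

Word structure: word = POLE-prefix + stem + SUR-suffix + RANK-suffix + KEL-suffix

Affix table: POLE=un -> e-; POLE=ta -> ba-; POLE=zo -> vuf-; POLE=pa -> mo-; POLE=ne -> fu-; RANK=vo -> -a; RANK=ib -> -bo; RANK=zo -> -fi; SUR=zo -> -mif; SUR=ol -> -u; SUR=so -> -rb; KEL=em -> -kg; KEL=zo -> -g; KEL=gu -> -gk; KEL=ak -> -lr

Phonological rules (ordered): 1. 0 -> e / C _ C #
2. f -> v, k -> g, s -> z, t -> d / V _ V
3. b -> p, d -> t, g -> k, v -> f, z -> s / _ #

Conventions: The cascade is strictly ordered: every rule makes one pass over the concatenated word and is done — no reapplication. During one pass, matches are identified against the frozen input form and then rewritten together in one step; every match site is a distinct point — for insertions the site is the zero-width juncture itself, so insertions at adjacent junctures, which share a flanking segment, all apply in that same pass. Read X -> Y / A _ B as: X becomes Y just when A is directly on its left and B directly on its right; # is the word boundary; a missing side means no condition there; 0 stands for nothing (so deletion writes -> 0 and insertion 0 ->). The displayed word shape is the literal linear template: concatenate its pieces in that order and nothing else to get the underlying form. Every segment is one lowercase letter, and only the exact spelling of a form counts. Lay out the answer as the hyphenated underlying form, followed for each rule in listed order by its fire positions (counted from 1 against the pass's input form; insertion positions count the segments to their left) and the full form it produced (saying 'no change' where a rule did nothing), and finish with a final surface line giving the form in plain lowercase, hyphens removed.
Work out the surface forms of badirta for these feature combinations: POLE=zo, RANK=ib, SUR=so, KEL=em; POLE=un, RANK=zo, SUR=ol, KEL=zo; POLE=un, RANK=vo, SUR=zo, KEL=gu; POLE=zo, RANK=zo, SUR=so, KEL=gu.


cell POLE=zo, RANK=ib, SUR=so, KEL=em:
underlying: vuf-badirta-rb-bo-kg
1. 0 -> e / C _ C #: inserts after position(s) 15: vufbadirtarbbokeg
2. f -> v, k -> g, s -> z, t -> d / V _ V: fires at position(s) 15: vufbadirtarbbogeg
3. b -> p, d -> t, g -> k, v -> f, z -> s / _ #: fires at position(s) 17: vufbadirtarbbogek
surface: vufbadirtarbbogek

cell POLE=un, RANK=zo, SUR=ol, KEL=zo:
underlying: e-badirta-u-fi-g
1. 0 -> e / C _ C #: no change
2. f -> v, k -> g, s -> z, t -> d / V _ V: fires at position(s) 10: ebadirtauvig
3. b -> p, d -> t, g -> k, v -> f, z -> s / _ #: fires at position(s) 12: ebadirtauvik
surface: ebadirtauvik

cell POLE=un, RANK=vo, SUR=zo, KEL=gu:
underlying: e-badirta-mif-a-gk
1. 0 -> e / C _ C #: inserts after position(s) 13: ebadirtamifagek
2. f -> v, k -> g, s -> z, t -> d / V _ V: fires at position(s) 11: ebadirtamivagek
3. b -> p, d -> t, g -> k, v -> f, z -> s / _ #: no change
surface: ebadirtamivagek

cell POLE=zo, RANK=zo, SUR=so, KEL=gu:
underlying: vuf-badirta-rb-fi-gk
1. 0 -> e / C _ C #: inserts after position(s) 15: vufbadirtarbfigek
2. f -> v, k -> g, s -> z, t -> d / V _ V: no change
3. b -> p, d -> t, g -> k, v -> f, z -> s / _ #: no change
surface: vufbadirtarbfigek


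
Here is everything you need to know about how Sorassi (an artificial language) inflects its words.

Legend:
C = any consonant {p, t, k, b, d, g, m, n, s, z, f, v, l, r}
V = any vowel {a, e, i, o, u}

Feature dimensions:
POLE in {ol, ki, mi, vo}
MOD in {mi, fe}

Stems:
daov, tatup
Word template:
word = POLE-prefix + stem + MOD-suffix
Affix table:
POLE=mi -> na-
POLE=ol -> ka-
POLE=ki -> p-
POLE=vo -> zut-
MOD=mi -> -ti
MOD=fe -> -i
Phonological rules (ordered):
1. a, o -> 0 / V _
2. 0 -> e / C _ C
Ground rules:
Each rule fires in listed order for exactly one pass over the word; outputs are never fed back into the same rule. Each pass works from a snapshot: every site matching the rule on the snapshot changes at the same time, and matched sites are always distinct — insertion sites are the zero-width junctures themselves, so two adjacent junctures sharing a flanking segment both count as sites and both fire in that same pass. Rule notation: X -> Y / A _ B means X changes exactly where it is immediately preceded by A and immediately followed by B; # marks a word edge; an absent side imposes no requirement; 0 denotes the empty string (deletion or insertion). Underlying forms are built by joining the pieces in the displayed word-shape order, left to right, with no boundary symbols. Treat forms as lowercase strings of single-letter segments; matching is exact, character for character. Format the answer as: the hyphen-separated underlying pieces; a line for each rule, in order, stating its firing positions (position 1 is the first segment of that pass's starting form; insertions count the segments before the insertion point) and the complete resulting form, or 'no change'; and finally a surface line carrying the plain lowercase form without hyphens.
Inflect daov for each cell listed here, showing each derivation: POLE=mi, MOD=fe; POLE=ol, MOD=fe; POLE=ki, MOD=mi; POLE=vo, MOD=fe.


cell POLE=mi, MOD=fe:
underlying: na-daov-i
1. a, o -> 0 / V _: fires at position(s) 5: nadavi
2. 0 -> e / C _ C: no change
surface: nadavi

cell POLE=ol, MOD=fe:
underlying: ka-daov-i
1. a, o -> 0 / V _: fires at position(s) 5: kadavi
2. 0 -> e / C _ C: no change
surface: kadavi

cell POLE=ki, MOD=mi:
underlying: p-daov-ti
1. a, o -> 0 / V _: fires at position(s) 4: pdavti
2. 0 -> e / C _ C: inserts after position(s) 1, 4: pedaveti
surface: pedaveti

cell POLE=vo, MOD=fe:
underlying: zut-daov-i
1. a, o -> 0 / V _: fires at position(s) 6: zutdavi
2. 0 -> e / C _ C: inserts after position(s) 3: zutedavi
surface: zutedavi


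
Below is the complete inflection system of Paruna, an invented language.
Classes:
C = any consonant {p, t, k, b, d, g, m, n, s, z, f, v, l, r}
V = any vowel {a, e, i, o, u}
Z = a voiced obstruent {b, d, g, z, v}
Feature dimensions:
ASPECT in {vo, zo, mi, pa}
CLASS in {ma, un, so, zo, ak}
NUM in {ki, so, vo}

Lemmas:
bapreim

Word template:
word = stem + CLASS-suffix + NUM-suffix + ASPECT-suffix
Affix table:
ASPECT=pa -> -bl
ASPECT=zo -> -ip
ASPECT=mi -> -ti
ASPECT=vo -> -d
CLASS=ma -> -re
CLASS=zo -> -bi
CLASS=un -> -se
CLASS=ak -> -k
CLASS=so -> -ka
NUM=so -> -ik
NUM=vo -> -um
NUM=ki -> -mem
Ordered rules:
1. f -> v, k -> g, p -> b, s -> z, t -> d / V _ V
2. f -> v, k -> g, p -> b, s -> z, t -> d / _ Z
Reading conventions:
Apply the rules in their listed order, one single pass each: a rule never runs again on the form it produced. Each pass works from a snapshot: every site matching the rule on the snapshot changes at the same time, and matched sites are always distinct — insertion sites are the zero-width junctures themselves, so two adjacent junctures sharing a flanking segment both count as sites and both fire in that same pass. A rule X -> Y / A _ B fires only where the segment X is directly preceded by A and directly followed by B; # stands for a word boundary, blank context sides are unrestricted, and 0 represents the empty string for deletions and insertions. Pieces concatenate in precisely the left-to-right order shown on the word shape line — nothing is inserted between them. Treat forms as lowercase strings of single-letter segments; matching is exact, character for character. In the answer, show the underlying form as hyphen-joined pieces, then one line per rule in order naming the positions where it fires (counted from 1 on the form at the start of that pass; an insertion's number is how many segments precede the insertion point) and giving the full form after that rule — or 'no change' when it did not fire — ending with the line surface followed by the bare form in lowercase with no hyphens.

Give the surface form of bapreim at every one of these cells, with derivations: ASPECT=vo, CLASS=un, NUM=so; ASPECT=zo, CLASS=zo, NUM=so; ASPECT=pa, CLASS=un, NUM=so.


cell ASPECT=vo, CLASS=un, NUM=so:
underlying: bapreim-se-ik-d
1. f -> v, k -> g, p -> b, s -> z, t -> d / V _ V: no change
2. f -> v, k -> g, p -> b, s -> z, t -> d / _ Z: fires at position(s) 11: bapreimseigd
surface: bapreimseigd

cell ASPECT=zo, CLASS=zo, NUM=so:
underlying: bapreim-bi-ik-ip
1. f -> v, k -> g, p -> b, s -> z, t -> d / V _ V: fires at position(s) 11: bapreimbiigip
2. f -> v, k -> g, p -> b, s -> z, t -> d / _ Z: no change
surface: bapreimbiigip

cell ASPECT=pa, CLASS=un, NUM=so:
underlying: bapreim-se-ik-bl
1. f -> v, k -> g, p -> b, s -> z, t -> d / V _ V: no change
2. f -> v, k -> g, p -> b, s -> z, t -> d / _ Z: fires at position(s) 11: bapreimseigbl
surface: bapreimseigbl


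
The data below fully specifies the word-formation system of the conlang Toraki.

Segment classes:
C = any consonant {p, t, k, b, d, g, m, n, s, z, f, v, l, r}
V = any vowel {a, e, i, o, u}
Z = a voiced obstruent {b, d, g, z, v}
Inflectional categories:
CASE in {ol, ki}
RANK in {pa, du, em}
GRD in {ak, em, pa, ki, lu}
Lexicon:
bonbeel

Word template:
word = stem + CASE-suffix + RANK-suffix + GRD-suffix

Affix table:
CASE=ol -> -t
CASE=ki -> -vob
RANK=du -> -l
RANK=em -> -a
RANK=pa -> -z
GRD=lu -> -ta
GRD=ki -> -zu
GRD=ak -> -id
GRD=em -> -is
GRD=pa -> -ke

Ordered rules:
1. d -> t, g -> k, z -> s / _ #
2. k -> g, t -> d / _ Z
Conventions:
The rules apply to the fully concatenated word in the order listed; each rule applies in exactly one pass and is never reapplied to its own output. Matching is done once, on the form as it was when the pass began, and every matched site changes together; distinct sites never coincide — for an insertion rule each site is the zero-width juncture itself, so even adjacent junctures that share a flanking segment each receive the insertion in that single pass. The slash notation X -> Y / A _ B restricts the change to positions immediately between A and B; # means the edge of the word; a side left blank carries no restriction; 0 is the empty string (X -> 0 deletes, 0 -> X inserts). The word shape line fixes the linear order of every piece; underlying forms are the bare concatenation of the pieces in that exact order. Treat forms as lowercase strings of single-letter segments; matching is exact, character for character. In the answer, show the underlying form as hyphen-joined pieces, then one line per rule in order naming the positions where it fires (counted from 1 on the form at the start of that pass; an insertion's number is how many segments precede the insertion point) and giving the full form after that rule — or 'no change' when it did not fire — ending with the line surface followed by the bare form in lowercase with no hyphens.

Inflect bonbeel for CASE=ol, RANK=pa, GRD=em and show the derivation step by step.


underlying: bonbeel-t-z-is
1. d -> t, g -> k, z -> s / _ #: no change
2. k -> g, t -> d / _ Z: fires at position(s) 8: bonbeeldzis
surface: bonbeeldzis


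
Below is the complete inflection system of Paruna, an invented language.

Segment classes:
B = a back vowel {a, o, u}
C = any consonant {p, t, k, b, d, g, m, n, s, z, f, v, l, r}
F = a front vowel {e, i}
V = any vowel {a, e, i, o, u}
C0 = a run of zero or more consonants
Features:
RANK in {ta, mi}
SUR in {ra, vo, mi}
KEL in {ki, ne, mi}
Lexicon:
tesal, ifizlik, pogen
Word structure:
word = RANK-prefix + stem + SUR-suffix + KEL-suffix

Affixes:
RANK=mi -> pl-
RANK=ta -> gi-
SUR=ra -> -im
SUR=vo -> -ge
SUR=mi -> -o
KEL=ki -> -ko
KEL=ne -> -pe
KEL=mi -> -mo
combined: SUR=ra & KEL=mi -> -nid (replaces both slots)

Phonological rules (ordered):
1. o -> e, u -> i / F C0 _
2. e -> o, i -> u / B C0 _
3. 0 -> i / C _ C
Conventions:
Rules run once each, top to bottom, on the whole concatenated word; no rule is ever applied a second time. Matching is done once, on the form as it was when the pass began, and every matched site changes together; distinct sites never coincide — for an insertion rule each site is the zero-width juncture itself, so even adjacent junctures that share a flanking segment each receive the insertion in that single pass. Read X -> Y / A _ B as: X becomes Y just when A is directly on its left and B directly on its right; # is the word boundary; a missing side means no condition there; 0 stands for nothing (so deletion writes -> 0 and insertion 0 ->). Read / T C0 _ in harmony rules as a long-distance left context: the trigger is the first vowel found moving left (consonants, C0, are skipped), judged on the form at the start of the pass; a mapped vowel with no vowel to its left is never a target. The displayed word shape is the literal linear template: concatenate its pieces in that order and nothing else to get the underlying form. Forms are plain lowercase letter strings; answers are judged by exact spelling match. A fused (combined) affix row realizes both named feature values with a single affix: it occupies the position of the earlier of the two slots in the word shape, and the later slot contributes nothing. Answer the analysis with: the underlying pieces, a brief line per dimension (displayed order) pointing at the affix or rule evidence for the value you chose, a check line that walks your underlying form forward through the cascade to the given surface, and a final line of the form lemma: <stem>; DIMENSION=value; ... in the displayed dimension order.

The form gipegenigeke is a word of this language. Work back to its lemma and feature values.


underlying: gi-pogen-ge-ko
RANK=ta - signalled by the affix gi-
SUR=vo - signalled by the affix -ge
KEL=ki - signalled by the affix -ko
check: gipogengeko -> gipegengeke -> gipegengeke -> gipegenigeke
lemma: pogen; RANK=ta; SUR=vo; KEL=ki


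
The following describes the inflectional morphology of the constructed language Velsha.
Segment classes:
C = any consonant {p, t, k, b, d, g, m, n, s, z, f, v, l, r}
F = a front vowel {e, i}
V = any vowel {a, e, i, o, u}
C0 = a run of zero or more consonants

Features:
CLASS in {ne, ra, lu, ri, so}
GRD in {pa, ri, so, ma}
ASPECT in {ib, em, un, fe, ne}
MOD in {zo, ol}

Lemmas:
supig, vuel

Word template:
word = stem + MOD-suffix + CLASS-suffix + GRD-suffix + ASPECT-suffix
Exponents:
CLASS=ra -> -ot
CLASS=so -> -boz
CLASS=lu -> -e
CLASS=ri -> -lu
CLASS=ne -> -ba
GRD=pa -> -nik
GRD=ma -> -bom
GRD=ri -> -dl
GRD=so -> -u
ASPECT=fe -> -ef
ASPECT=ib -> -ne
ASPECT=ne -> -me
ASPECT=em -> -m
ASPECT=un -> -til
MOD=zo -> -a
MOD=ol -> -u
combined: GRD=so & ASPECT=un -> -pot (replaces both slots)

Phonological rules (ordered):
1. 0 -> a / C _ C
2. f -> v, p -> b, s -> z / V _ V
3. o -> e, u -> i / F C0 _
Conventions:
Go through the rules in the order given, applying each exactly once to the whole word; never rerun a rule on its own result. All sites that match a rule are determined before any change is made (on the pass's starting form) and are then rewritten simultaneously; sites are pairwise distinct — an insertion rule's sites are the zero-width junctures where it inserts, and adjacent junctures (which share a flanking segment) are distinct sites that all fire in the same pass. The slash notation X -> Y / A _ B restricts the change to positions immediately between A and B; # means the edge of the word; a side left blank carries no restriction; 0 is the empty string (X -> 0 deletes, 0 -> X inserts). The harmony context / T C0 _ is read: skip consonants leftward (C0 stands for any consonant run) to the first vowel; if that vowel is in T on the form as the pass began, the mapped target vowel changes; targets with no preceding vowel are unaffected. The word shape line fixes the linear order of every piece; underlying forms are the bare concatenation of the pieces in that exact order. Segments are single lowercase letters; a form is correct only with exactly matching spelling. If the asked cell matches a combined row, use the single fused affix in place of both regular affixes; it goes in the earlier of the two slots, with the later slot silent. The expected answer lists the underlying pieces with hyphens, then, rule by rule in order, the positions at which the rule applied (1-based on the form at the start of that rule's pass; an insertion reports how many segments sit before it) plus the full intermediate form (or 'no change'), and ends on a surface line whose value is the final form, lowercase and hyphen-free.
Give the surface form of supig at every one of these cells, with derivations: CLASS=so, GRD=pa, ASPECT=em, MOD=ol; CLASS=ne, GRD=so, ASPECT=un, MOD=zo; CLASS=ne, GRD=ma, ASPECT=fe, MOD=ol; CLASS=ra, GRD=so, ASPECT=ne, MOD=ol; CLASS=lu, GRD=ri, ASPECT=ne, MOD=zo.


cell CLASS=so, GRD=pa, ASPECT=em, MOD=ol:
underlying: supig-u-boz-nik-m
1. 0 -> a / C _ C: inserts after position(s) 9, 12: supigubozanikam
2. f -> v, p -> b, s -> z / V _ V: fires at position(s) 3: subigubozanikam
3. o -> e, u -> i / F C0 _: fires at position(s) 6: subigibozanikam
surface: subigibozanikam

cell CLASS=ne, GRD=so, ASPECT=un, MOD=zo:
underlying: supig-a-ba-pot
1. 0 -> a / C _ C: no change
2. f -> v, p -> b, s -> z / V _ V: fires at position(s) 3, 9: subigababot
3. o -> e, u -> i / F C0 _: no change
surface: subigababot

cell CLASS=ne, GRD=ma, ASPECT=fe, MOD=ol:
underlying: supig-u-ba-bom-ef
1. 0 -> a / C _ C: no change
2. f -> v, p -> b, s -> z / V _ V: fires at position(s) 3: subigubabomef
3. o -> e, u -> i / F C0 _: fires at position(s) 6: subigibabomef
surface: subigibabomef

cell CLASS=ra, GRD=so, ASPECT=ne, MOD=ol:
underlying: supig-u-ot-u-me
1. 0 -> a / C _ C: no change
2. f -> v, p -> b, s -> z / V _ V: fires at position(s) 3: subiguotume
3. o -> e, u -> i / F C0 _: fires at position(s) 6: subigiotume
surface: subigiotume

cell CLASS=lu, GRD=ri, ASPECT=ne, MOD=zo:
underlying: supig-a-e-dl-me
1. 0 -> a / C _ C: inserts after position(s) 8, 9: supigaedalame
2. f -> v, p -> b, s -> z / V _ V: fires at position(s) 3: subigaedalame
3. o -> e, u -> i / F C0 _: no change
surface: subigaedalame


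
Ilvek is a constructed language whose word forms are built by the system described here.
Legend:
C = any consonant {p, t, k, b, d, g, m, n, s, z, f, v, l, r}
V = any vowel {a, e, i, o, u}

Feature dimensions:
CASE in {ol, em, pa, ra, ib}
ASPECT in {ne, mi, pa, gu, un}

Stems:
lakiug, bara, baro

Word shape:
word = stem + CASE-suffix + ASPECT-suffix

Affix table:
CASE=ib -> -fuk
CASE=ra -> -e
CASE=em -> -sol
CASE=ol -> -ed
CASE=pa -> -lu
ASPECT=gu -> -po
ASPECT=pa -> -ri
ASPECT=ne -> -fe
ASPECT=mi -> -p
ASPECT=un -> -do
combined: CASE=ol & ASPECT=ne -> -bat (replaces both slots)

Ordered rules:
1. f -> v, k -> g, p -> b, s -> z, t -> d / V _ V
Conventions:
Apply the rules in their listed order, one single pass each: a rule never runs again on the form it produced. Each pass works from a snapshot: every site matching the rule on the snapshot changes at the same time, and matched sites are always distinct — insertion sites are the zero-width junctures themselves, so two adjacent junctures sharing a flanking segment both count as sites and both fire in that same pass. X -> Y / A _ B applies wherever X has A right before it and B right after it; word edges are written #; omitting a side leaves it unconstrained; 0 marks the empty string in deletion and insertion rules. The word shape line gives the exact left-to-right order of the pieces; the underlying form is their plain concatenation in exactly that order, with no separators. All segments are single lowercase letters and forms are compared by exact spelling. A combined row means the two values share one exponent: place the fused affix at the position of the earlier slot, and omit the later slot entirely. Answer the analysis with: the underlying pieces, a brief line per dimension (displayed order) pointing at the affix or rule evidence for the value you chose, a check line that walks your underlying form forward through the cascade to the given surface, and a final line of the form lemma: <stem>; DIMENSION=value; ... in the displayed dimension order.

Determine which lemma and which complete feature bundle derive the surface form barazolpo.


underlying: bara-sol-po
CASE=em - signalled by the affix -sol
ASPECT=gu - signalled by the affix -po
check: barasolpo -> barazolpo
lemma: bara; CASE=em; ASPECT=gu
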